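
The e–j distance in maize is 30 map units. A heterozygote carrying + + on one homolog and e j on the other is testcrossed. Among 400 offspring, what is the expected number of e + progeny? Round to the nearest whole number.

A map distance of 30 map units corresponds to a recombination frequency of 0.300.
The F1 is + + / e j, so e + is a recombinant gamete class with expected frequency r/2 = 0.300/2 = 0.1500.
Expected number = 0.1500 × 400 = 60.00 ≈ 60.

60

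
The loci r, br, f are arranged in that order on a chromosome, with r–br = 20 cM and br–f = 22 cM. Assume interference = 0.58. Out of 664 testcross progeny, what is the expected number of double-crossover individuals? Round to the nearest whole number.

Map distances give recombination frequencies of 0.200 and 0.220 for the two intervals.
With interference 0.58 (so coincidence = 0.42), expected double-crossover frequency = 0.200 × 0.220 × 0.42 = 0.01848.
Expected number = 0.01848 × 664 = 12.27 ≈ 12.

12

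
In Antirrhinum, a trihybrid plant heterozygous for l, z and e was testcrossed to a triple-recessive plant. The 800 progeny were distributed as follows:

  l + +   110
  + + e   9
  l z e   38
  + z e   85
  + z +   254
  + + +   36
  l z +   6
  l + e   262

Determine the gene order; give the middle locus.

The two most frequent reciprocal classes, l + e and + z +, are the parental types, so the F1 was l + e / + z +.
The two rarest classes, + + e and l z +, are the double crossovers. Comparing them with the parentals, only the l allele has switched, so l is the middle locus and the order is e – l – z.

l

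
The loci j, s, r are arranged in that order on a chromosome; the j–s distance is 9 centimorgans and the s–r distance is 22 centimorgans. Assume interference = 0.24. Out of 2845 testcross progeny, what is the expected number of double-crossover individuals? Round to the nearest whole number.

Map distances give recombination frequencies of 0.090 and 0.220 for the two intervals.
With interference 0.24 (so coincidence = 0.76), expected double-crossover frequency = 0.090 × 0.220 × 0.76 = 0.01505.
Expected number = 0.01505 × 2845 = 42.81 ≈ 43.

43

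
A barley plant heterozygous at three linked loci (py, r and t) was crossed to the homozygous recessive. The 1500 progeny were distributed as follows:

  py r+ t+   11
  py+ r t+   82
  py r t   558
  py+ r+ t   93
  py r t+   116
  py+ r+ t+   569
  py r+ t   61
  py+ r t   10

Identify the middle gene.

py

The two most frequent reciprocal classes, py+ r+ t+ and py r t, are the parental types, so the F1 was py+ r+ t+ / py r t.
The two rarest classes, py r+ t+ and py+ r t, are the double crossovers. Comparing them with the parentals, only the py allele has switched, so py is the middle locus and the order is r – py – t.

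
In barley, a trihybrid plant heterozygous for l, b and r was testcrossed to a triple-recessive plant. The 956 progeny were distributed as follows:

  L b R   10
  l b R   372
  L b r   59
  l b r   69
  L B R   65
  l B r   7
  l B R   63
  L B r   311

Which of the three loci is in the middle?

The two most frequent reciprocal classes, l b R and L B r, are the parental types, so the F1 was l b R / L B r.
The two rarest classes, L b R and l B r, are the double crossovers. Comparing them with the parentals, only the l allele has switched, so l is the middle locus and the order is b – l – r.

l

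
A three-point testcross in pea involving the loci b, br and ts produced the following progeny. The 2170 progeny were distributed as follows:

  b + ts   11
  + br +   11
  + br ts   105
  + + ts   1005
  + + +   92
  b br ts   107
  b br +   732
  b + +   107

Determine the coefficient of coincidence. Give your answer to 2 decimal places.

The two most frequent reciprocal classes, + + ts and b br +, are the parental types, so the F1 was + + ts / b br +.
The two rarest classes, b + ts and + br +, are the double crossovers. Comparing them with the parentals, only the b allele has switched, so b is the middle locus and the order is br – b – ts.
br–b: (212 + 22)/2170 = 0.1078; b–ts: (199 + 22)/2170 = 0.1018.
Expected DCO frequency = 0.1078 × 0.1018 ≈ 0.01097; observed = 22/2170 ≈ 0.01014.
Coefficient of coincidence = 0.01014/0.01097 ≈ 0.92.

0.92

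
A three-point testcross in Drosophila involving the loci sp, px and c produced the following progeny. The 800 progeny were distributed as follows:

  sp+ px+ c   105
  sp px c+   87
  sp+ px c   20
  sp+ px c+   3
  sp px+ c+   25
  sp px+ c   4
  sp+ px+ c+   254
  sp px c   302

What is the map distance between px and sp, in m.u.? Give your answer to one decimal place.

The two most frequent reciprocal classes, sp+ px+ c+ and sp px c, are the parental types, so the F1 was sp+ px+ c+ / sp px c.
The two rarest classes, sp+ px c+ and sp px+ c, are the double crossovers. Comparing them with the parentals, only the px allele has switched, so px is the middle locus and the order is sp – px – c.
Crossovers in the sp–px interval produce the single-crossover classes sp px+ c+ and sp+ px c (25 + 20 = 45) plus the double crossovers (7).
RF(sp–px) = (45 + 7) / 800 = 52/800 = 0.0650 → 6.5 m.u.

6.5 m.u.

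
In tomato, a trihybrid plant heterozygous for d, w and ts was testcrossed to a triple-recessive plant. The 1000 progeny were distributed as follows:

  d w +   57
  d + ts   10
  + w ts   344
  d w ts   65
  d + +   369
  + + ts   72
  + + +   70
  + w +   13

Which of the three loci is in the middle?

The two most frequent reciprocal classes, + w ts and d + +, are the parental types, so the F1 was + w ts / d + +.
The two rarest classes, + w + and d + ts, are the double crossovers. Comparing them with the parentals, only the ts allele has switched, so ts is the middle locus and the order is d – ts – w.

ts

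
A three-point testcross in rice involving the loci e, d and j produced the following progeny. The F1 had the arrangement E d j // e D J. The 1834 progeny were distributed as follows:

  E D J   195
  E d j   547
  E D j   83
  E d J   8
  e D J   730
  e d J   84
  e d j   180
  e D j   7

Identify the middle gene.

The two rarest classes, E d J and e D j, are the double crossovers. Comparing them with the parentals, only the j allele has switched, so j is the middle locus and the order is e – j – d.

j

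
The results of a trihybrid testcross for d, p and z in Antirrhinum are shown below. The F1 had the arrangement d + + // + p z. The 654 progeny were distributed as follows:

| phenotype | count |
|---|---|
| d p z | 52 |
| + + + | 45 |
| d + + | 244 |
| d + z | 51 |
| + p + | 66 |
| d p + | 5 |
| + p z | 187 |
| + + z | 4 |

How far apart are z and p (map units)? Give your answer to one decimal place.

The two rarest classes, d p + and + + z, are the double crossovers. Comparing them with the parentals, only the p allele has switched, so p is the middle locus and the order is z – p – d.
Crossovers in the z–p interval produce the single-crossover classes d + z and + p + (51 + 66 = 117) plus the double crossovers (9).
RF(z–p) = (117 + 9) / 654 = 126/654 = 0.1927 → 19.3 map units.

19.3 map units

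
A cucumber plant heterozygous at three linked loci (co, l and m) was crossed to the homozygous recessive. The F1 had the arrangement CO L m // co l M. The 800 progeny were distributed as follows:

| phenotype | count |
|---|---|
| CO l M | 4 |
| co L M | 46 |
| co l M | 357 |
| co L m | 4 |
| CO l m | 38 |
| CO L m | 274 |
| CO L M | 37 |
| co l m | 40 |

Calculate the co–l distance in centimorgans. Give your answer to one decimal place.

The two rarest classes, co L m and CO l M, are the double crossovers. Comparing them with the parentals, only the co allele has switched, so co is the middle locus and the order is l – co – m.
Crossovers in the l–co interval produce the single-crossover classes CO l m and co L M (38 + 46 = 84) plus the double crossovers (8).
RF(l–co) = (84 + 8) / 800 = 92/800 = 0.1150 → 11.5 centimorgans.

11.5 centimorgans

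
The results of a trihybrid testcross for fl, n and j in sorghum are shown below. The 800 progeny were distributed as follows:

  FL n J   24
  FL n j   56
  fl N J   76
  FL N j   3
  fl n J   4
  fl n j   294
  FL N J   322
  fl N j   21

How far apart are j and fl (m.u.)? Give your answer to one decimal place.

17.4 m.u.

The two most frequent reciprocal classes, FL N J and fl n j, are the parental types, so the F1 was FL N J / fl n j.
The two rarest classes, FL N j and fl n J, are the double crossovers. Comparing them with the parentals, only the j allele has switched, so j is the middle locus and the order is n – j – fl.
Crossovers in the j–fl interval produce the single-crossover classes fl N J and FL n j (76 + 56 = 132) plus the double crossovers (7).
RF(j–fl) = (132 + 7) / 800 = 139/800 = 0.1737 → 17.4 m.u.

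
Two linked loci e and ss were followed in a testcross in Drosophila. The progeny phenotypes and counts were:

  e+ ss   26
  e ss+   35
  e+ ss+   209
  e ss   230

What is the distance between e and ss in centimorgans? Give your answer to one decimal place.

The two most frequent classes, e+ ss+ (209) and e ss (230), are the parental types, so the F1 was e+ ss+ / e ss.
The recombinant classes are e+ ss and e ss+: 26 + 35 = 61.
Recombination frequency = 61/500 = 0.1220 ≈ 12.2%, i.e. 12.2 centimorgans.

12.2 centimorgans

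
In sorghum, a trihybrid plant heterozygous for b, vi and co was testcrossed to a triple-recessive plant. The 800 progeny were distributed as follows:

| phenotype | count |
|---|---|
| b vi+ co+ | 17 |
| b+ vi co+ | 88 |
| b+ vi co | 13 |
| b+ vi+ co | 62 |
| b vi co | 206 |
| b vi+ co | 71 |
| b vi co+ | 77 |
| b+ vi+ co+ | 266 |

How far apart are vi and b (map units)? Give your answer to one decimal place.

23.6 map units

The two most frequent reciprocal classes, b vi co and b+ vi+ co+, are the parental types, so the F1 was b vi co / b+ vi+ co+.
The two rarest classes, b+ vi co and b vi+ co+, are the double crossovers. Comparing them with the parentals, only the b allele has switched, so b is the middle locus and the order is vi – b – co.
Crossovers in the vi–b interval produce the single-crossover classes b vi+ co and b+ vi co+ (71 + 88 = 159) plus the double crossovers (30).
RF(vi–b) = (159 + 30) / 800 = 189/800 = 0.2362 → 23.6 map units.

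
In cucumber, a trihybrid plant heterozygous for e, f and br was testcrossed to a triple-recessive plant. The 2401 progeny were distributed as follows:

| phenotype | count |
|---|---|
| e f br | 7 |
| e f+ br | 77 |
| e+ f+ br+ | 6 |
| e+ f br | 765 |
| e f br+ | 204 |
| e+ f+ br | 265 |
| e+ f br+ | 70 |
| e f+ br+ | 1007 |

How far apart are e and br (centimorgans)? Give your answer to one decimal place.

6.7 centimorgans

The two most frequent reciprocal classes, e f+ br+ and e+ f br, are the parental types, so the F1 was e f+ br+ / e+ f br.
The two rarest classes, e+ f+ br+ and e f br, are the double crossovers. Comparing them with the parentals, only the e allele has switched, so e is the middle locus and the order is f – e – br.
Crossovers in the e–br interval produce the single-crossover classes e f+ br and e+ f br+ (77 + 70 = 147) plus the double crossovers (13).
RF(e–br) = (147 + 13) / 2401 = 160/2401 = 0.0666 → 6.7 centimorgans.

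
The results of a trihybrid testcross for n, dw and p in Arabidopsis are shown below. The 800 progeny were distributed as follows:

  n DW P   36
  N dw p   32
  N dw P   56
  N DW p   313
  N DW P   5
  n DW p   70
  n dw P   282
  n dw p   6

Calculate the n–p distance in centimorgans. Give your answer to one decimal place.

17.1 centimorgans

The two most frequent reciprocal classes, n dw P and N DW p, are the parental types, so the F1 was n dw P / N DW p.
The two rarest classes, n dw p and N DW P, are the double crossovers. Comparing them with the parentals, only the p allele has switched, so p is the middle locus and the order is dw – p – n.
Crossovers in the p–n interval produce the single-crossover classes N dw P and n DW p (56 + 70 = 126) plus the double crossovers (11).
RF(p–n) = (126 + 11) / 800 = 137/800 = 0.1713 → 17.1 centimorgans.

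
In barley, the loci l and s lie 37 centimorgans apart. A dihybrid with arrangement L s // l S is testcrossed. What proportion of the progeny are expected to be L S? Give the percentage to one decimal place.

18.5%

A map distance of 37 centimorgans corresponds to a recombination frequency of 0.370.
The F1 is L s / l S, so L S is a recombinant gamete class with expected frequency r/2 = 0.370/2 = 0.1850.
That is 0.1850 = 18.5% of the progeny.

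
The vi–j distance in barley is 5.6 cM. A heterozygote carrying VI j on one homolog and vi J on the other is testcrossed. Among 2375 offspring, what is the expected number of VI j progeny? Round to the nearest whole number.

1121

A map distance of 5.6 cM corresponds to a recombination frequency of 0.056.
The F1 is VI j / vi J, so VI j is a parental gamete class with expected frequency (1 − r)/2 = 0.944/2 = 0.4720.
Expected number = 0.4720 × 2375 = 1121.00 ≈ 1121.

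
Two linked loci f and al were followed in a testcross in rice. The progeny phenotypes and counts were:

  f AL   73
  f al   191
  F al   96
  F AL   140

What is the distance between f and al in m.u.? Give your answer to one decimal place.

The two most frequent classes, F AL (140) and f al (191), are the parental types, so the F1 was F AL / f al.
The recombinant classes are F al and f AL: 96 + 73 = 169.
Recombination frequency = 169/500 = 0.3380 ≈ 33.8%, i.e. 33.8 m.u.

33.8 m.u.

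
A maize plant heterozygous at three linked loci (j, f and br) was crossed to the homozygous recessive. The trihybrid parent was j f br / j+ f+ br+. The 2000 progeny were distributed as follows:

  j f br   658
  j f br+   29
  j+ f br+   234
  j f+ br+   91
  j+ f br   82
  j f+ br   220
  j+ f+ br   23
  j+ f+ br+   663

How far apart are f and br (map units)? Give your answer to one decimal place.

25.3 map units

The two rarest classes, j f br+ and j+ f+ br, are the double crossovers. Comparing them with the parentals, only the br allele has switched, so br is the middle locus and the order is j – br – f.
Crossovers in the br–f interval produce the single-crossover classes j f+ br and j+ f br+ (220 + 234 = 454) plus the double crossovers (52).
RF(br–f) = (454 + 52) / 2000 = 506/2000 = 0.2530 → 25.3 map units.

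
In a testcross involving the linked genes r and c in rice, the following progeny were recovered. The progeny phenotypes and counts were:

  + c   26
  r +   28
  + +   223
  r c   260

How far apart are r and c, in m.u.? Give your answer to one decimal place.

The two most frequent classes, + + (223) and r c (260), are the parental types, so the F1 was + + / r c.
The recombinant classes are + c and r +: 26 + 28 = 54.
Recombination frequency = 54/537 = 0.1006 ≈ 10.1%, i.e. 10.1 m.u.

10.1 m.u.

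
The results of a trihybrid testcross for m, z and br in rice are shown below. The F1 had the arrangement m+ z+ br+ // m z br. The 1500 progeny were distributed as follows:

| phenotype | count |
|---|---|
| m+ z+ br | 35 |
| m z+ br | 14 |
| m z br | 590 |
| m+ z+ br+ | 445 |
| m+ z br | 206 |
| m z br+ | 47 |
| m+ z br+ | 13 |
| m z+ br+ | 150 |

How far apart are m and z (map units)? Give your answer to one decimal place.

The two rarest classes, m+ z br+ and m z+ br, are the double crossovers. Comparing them with the parentals, only the z allele has switched, so z is the middle locus and the order is br – z – m.
Crossovers in the z–m interval produce the single-crossover classes m z+ br+ and m+ z br (150 + 206 = 356) plus the double crossovers (27).
RF(z–m) = (356 + 27) / 1500 = 383/1500 = 0.2553 → 25.5 map units.

25.5 map units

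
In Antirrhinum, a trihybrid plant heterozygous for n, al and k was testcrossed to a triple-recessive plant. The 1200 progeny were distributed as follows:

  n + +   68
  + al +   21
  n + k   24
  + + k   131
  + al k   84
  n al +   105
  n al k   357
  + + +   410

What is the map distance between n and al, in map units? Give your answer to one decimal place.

16.4 map units

The two most frequent reciprocal classes, + + + and n al k, are the parental types, so the F1 was + + + / n al k.
The two rarest classes, + al + and n + k, are the double crossovers. Comparing them with the parentals, only the al allele has switched, so al is the middle locus and the order is k – al – n.
Crossovers in the al–n interval produce the single-crossover classes n + + and + al k (68 + 84 = 152) plus the double crossovers (45).
RF(al–n) = (152 + 45) / 1200 = 197/1200 = 0.1642 → 16.4 map units.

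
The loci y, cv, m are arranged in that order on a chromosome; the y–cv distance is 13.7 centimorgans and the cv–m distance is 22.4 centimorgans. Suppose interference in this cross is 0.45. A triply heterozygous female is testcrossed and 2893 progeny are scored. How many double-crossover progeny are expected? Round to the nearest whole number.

49

Map distances give recombination frequencies of 0.137 and 0.224 for the two intervals.
With interference 0.45 (so coincidence = 0.55), expected double-crossover frequency = 0.137 × 0.224 × 0.55 = 0.01688.
Expected number = 0.01688 × 2893 = 48.83 ≈ 49.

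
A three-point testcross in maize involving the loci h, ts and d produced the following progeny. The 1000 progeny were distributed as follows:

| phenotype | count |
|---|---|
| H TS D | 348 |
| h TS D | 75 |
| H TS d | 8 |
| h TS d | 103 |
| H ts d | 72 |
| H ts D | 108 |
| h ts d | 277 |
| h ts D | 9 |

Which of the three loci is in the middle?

The two most frequent reciprocal classes, H TS D and h ts d, are the parental types, so the F1 was H TS D / h ts d.
The two rarest classes, H TS d and h ts D, are the double crossovers. Comparing them with the parentals, only the d allele has switched, so d is the middle locus and the order is ts – d – h.

d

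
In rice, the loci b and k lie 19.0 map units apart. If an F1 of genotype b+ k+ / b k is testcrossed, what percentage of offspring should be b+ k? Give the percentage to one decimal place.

9.5%

A map distance of 19.0 map units corresponds to a recombination frequency of 0.190.
The F1 is b+ k+ / b k, so b+ k is a recombinant gamete class with expected frequency r/2 = 0.190/2 = 0.0950.
That is 0.0950 = 9.5% of the progeny.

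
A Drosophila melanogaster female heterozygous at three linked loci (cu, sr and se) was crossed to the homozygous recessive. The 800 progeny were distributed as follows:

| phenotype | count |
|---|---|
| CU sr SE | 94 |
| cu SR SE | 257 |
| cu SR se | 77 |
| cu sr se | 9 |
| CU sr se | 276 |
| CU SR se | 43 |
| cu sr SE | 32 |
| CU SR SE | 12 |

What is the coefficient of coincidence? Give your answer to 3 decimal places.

The two most frequent reciprocal classes, cu SR SE and CU sr se, are the parental types, so the F1 was cu SR SE / CU sr se.
The two rarest classes, CU SR SE and cu sr se, are the double crossovers. Comparing them with the parentals, only the cu allele has switched, so cu is the middle locus and the order is sr – cu – se.
sr–cu: (75 + 21)/800 = 0.1200; cu–se: (171 + 21)/800 = 0.2400.
Expected DCO frequency = 0.1200 × 0.2400 ≈ 0.02880; observed = 21/800 ≈ 0.02625.
Coefficient of coincidence = 0.02625/0.02880 ≈ 0.911.

0.911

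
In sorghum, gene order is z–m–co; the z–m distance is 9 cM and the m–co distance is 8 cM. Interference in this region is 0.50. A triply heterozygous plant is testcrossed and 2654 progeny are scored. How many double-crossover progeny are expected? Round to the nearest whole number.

10

Map distances give recombination frequencies of 0.090 and 0.080 for the two intervals.
With interference 0.50 (so coincidence = 0.50), expected double-crossover frequency = 0.090 × 0.080 × 0.50 = 0.00360.
Expected number = 0.00360 × 2654 = 9.55 ≈ 10.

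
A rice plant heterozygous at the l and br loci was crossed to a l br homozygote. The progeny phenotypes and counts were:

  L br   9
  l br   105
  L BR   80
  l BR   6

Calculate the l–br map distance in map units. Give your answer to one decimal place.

7.5 map units

The two most frequent classes, L BR (80) and l br (105), are the parental types, so the F1 was L BR / l br.
The recombinant classes are L br and l BR: 9 + 6 = 15.
Recombination frequency = 15/200 = 0.0750 ≈ 7.5%, i.e. 7.5 map units.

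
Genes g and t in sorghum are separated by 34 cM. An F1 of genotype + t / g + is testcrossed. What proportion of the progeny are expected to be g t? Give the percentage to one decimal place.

A map distance of 34 cM corresponds to a recombination frequency of 0.340.
The F1 is + t / g +, so g t is a recombinant gamete class with expected frequency r/2 = 0.340/2 = 0.1700.
That is 0.1700 = 17.0% of the progeny.

17.0%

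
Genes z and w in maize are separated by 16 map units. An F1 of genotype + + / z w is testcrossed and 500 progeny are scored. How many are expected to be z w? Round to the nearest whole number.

A map distance of 16 map units corresponds to a recombination frequency of 0.160.
The F1 is + + / z w, so z w is a parental gamete class with expected frequency (1 − r)/2 = 0.840/2 = 0.4200.
Expected number = 0.4200 × 500 = 210.00 ≈ 210.

210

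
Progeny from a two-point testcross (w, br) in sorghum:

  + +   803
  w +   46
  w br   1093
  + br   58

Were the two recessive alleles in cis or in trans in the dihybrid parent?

cis

The two most frequent classes are + + (803) and w br (1093); these are the parental (non-recombinant) types.
So the F1 carried + + on one chromosome and w br on the other — the recessive alleles are on the same chromosome (cis / coupling).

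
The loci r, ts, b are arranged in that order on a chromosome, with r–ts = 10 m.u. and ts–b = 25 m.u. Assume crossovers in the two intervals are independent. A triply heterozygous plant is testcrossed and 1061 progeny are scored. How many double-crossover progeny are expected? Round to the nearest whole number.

27

Map distances give recombination frequencies of 0.100 and 0.250 for the two intervals.
With no interference, expected double-crossover frequency = 0.100 × 0.250 = 0.02500.
Expected number = 0.02500 × 1061 = 26.53 ≈ 27.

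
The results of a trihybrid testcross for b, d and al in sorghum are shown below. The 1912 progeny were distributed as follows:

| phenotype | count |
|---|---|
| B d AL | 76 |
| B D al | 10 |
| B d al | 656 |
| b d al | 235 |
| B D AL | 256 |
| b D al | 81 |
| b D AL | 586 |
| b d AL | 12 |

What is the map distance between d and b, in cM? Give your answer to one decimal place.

26.8 cM

The two most frequent reciprocal classes, b D AL and B d al, are the parental types, so the F1 was b D AL / B d al.
The two rarest classes, b d AL and B D al, are the double crossovers. Comparing them with the parentals, only the d allele has switched, so d is the middle locus and the order is b – d – al.
Crossovers in the b–d interval produce the single-crossover classes B D AL and b d al (256 + 235 = 491) plus the double crossovers (22).
RF(b–d) = (491 + 22) / 1912 = 513/1912 = 0.2683 → 26.8 cM.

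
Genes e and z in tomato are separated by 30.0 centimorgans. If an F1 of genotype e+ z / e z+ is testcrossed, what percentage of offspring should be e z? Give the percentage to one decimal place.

15.0%

A map distance of 30.0 centimorgans corresponds to a recombination frequency of 0.300.
The F1 is e+ z / e z+, so e z is a recombinant gamete class with expected frequency r/2 = 0.300/2 = 0.1500.
That is 0.1500 = 15.0% of the progeny.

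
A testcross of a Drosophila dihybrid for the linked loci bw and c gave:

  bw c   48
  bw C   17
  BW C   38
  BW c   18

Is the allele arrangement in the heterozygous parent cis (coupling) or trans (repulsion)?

The two most frequent classes are BW C (38) and bw c (48); these are the parental (non-recombinant) types.
So the F1 carried BW C on one chromosome and bw c on the other — the recessive alleles are on the same chromosome (cis / coupling).

cis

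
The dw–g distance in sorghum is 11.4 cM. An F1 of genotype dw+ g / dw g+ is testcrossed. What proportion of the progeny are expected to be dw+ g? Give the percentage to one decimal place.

A map distance of 11.4 cM corresponds to a recombination frequency of 0.114.
The F1 is dw+ g / dw g+, so dw+ g is a parental gamete class with expected frequency (1 − r)/2 = 0.886/2 = 0.4430.
That is 0.4430 = 44.3% of the progeny.

44.3%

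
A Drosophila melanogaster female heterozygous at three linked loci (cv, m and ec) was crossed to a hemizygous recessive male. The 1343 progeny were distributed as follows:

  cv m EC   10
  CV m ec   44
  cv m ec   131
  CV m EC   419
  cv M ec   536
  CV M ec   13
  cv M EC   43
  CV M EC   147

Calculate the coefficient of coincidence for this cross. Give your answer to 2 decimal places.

0.93

The two most frequent reciprocal classes, CV m EC and cv M ec, are the parental types, so the F1 was CV m EC / cv M ec.
The two rarest classes, cv m EC and CV M ec, are the double crossovers. Comparing them with the parentals, only the cv allele has switched, so cv is the middle locus and the order is m – cv – ec.
m–cv: (278 + 23)/1343 = 0.2241; cv–ec: (87 + 23)/1343 = 0.0819.
Expected DCO frequency = 0.2241 × 0.0819 ≈ 0.01835; observed = 23/1343 ≈ 0.01713.
Coefficient of coincidence = 0.01713/0.01835 ≈ 0.93.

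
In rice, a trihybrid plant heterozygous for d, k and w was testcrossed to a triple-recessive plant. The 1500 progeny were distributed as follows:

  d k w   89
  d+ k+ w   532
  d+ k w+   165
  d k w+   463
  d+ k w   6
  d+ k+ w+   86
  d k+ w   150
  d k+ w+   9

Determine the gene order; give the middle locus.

k

The two most frequent reciprocal classes, d+ k+ w and d k w+, are the parental types, so the F1 was d+ k+ w / d k w+.
The two rarest classes, d+ k w and d k+ w+, are the double crossovers. Comparing them with the parentals, only the k allele has switched, so k is the middle locus and the order is d – k – w.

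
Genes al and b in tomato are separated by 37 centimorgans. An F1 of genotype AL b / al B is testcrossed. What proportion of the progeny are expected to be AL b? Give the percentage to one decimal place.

A map distance of 37 centimorgans corresponds to a recombination frequency of 0.370.
The F1 is AL b / al B, so AL b is a parental gamete class with expected frequency (1 − r)/2 = 0.630/2 = 0.3150.
That is 0.3150 = 31.5% of the progeny.

31.5%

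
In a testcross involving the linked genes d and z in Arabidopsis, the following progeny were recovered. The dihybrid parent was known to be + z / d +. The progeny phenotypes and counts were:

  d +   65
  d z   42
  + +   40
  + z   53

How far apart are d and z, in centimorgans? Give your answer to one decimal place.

The recombinant classes are + + and d z: 40 + 42 = 82.
Recombination frequency = 82/200 = 0.4100 ≈ 41.0%, i.e. 41.0 centimorgans.

41.0 centimorgans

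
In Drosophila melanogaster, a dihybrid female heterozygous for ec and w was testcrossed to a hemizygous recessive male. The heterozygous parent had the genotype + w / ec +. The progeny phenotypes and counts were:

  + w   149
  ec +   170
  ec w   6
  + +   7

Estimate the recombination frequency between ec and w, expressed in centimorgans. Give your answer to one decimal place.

3.9 centimorgans

The recombinant classes are + + and ec w: 7 + 6 = 13.
Recombination frequency = 13/332 = 0.0392 ≈ 3.9%, i.e. 3.9 centimorgans.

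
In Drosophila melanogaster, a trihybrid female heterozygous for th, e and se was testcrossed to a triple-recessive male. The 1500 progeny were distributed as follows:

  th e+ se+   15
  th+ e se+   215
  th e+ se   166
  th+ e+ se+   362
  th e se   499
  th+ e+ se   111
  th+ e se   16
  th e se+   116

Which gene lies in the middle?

The two most frequent reciprocal classes, th e se and th+ e+ se+, are the parental types, so the F1 was th e se / th+ e+ se+.
The two rarest classes, th+ e se and th e+ se+, are the double crossovers. Comparing them with the parentals, only the th allele has switched, so th is the middle locus and the order is e – th – se.

th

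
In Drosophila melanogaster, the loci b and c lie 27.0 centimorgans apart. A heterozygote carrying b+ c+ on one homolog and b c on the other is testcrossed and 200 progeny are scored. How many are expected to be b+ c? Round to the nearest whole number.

A map distance of 27.0 centimorgans corresponds to a recombination frequency of 0.270.
The F1 is b+ c+ / b c, so b+ c is a recombinant gamete class with expected frequency r/2 = 0.270/2 = 0.1350.
Expected number = 0.1350 × 200 = 27.00 ≈ 27.

27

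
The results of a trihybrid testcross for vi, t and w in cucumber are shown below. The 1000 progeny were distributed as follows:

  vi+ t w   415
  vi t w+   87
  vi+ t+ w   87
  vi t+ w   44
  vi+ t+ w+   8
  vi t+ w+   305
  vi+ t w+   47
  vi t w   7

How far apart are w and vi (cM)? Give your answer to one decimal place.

10.6 cM

The two most frequent reciprocal classes, vi t+ w+ and vi+ t w, are the parental types, so the F1 was vi t+ w+ / vi+ t w.
The two rarest classes, vi+ t+ w+ and vi t w, are the double crossovers. Comparing them with the parentals, only the vi allele has switched, so vi is the middle locus and the order is t – vi – w.
Crossovers in the vi–w interval produce the single-crossover classes vi t+ w and vi+ t w+ (44 + 47 = 91) plus the double crossovers (15).
RF(vi–w) = (91 + 15) / 1000 = 106/1000 = 0.1060 → 10.6 cM.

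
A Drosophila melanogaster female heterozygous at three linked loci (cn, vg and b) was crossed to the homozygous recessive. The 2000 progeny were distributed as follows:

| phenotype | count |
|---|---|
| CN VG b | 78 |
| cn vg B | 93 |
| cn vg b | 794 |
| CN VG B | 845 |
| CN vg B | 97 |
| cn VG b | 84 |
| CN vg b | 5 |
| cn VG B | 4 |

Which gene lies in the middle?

The two most frequent reciprocal classes, cn vg b and CN VG B, are the parental types, so the F1 was cn vg b / CN VG B.
The two rarest classes, CN vg b and cn VG B, are the double crossovers. Comparing them with the parentals, only the cn allele has switched, so cn is the middle locus and the order is b – cn – vg.

cn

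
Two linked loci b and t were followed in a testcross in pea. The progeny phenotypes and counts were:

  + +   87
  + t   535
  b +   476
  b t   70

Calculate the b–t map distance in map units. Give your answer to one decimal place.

13.4 map units

The two most frequent classes, + t (535) and b + (476), are the parental types, so the F1 was + t / b +.
The recombinant classes are + + and b t: 87 + 70 = 157.
Recombination frequency = 157/1168 = 0.1344 ≈ 13.4%, i.e. 13.4 map units.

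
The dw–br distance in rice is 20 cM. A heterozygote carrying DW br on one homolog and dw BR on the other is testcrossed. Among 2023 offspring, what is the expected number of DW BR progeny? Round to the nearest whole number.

A map distance of 20 cM corresponds to a recombination frequency of 0.200.
The F1 is DW br / dw BR, so DW BR is a recombinant gamete class with expected frequency r/2 = 0.200/2 = 0.1000.
Expected number = 0.1000 × 2023 = 202.30 ≈ 202.

202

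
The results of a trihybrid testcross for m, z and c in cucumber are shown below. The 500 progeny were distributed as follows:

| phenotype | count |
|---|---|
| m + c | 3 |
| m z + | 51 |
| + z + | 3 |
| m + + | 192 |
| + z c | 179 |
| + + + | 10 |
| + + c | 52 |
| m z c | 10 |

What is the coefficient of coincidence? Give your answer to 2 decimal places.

The two most frequent reciprocal classes, m + + and + z c, are the parental types, so the F1 was m + + / + z c.
The two rarest classes, m + c and + z +, are the double crossovers. Comparing them with the parentals, only the c allele has switched, so c is the middle locus and the order is z – c – m.
z–c: (103 + 6)/500 = 0.2180; c–m: (20 + 6)/500 = 0.0520.
Expected DCO frequency = 0.2180 × 0.0520 ≈ 0.01134; observed = 6/500 ≈ 0.01200.
Coefficient of coincidence = 0.01200/0.01134 ≈ 1.06.

1.06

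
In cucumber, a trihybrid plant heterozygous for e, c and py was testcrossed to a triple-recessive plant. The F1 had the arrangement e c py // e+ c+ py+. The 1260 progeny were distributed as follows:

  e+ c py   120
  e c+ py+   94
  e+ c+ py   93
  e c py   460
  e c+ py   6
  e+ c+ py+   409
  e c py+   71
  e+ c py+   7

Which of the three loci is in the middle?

c

The two rarest classes, e c+ py and e+ c py+, are the double crossovers. Comparing them with the parentals, only the c allele has switched, so c is the middle locus and the order is py – c – e.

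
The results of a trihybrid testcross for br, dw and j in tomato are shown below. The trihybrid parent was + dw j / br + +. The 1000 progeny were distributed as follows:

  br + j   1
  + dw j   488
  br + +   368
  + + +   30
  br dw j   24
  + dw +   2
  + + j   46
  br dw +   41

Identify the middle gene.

The two rarest classes, + dw + and br + j, are the double crossovers. Comparing them with the parentals, only the j allele has switched, so j is the middle locus and the order is dw – j – br.

j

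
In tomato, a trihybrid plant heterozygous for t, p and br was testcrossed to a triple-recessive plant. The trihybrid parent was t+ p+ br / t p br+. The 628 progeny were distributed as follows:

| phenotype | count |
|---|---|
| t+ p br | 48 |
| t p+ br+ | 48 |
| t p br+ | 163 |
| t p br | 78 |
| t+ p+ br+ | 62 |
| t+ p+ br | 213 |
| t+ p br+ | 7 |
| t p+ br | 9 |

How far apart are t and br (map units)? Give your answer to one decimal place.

24.8 map units

The two rarest classes, t p+ br and t+ p br+, are the double crossovers. Comparing them with the parentals, only the t allele has switched, so t is the middle locus and the order is br – t – p.
Crossovers in the br–t interval produce the single-crossover classes t+ p+ br+ and t p br (62 + 78 = 140) plus the double crossovers (16).
RF(br–t) = (140 + 16) / 628 = 156/628 = 0.2484 → 24.8 map units.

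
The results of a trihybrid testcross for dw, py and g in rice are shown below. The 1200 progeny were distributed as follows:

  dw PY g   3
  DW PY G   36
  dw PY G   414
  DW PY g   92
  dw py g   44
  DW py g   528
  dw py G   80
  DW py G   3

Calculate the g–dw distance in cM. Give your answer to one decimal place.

The two most frequent reciprocal classes, DW py g and dw PY G, are the parental types, so the F1 was DW py g / dw PY G.
The two rarest classes, DW py G and dw PY g, are the double crossovers. Comparing them with the parentals, only the g allele has switched, so g is the middle locus and the order is py – g – dw.
Crossovers in the g–dw interval produce the single-crossover classes dw py g and DW PY G (44 + 36 = 80) plus the double crossovers (6).
RF(g–dw) = (80 + 6) / 1200 = 86/1200 = 0.0717 → 7.2 cM.

7.2 cM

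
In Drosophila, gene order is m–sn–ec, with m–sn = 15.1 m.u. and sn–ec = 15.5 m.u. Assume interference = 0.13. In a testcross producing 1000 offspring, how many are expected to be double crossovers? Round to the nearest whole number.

20

Map distances give recombination frequencies of 0.151 and 0.155 for the two intervals.
With interference 0.13 (so coincidence = 0.87), expected double-crossover frequency = 0.151 × 0.155 × 0.87 = 0.02036.
Expected number = 0.02036 × 1000 = 20.36 ≈ 20.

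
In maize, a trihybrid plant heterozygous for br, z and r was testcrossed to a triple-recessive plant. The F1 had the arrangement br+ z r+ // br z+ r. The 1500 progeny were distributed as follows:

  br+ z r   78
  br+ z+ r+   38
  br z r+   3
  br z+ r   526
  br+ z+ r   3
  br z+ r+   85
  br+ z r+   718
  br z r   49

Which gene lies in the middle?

The two rarest classes, br z r+ and br+ z+ r, are the double crossovers. Comparing them with the parentals, only the br allele has switched, so br is the middle locus and the order is z – br – r.

br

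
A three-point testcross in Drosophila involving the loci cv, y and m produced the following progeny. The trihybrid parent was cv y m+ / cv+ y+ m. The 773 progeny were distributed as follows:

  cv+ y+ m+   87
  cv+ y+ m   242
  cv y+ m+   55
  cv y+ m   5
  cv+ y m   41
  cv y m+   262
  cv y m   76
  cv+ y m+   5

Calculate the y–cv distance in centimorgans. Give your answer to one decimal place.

13.7 centimorgans

The two rarest classes, cv+ y m+ and cv y+ m, are the double crossovers. Comparing them with the parentals, only the cv allele has switched, so cv is the middle locus and the order is m – cv – y.
Crossovers in the cv–y interval produce the single-crossover classes cv y+ m+ and cv+ y m (55 + 41 = 96) plus the double crossovers (10).
RF(cv–y) = (96 + 10) / 773 = 106/773 = 0.1371 → 13.7 centimorgans.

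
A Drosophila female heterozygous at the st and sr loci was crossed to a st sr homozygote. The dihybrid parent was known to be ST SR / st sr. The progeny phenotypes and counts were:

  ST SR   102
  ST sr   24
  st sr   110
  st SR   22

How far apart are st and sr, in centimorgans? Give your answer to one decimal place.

17.8 centimorgans

The recombinant classes are ST sr and st SR: 24 + 22 = 46.
Recombination frequency = 46/258 = 0.1783 ≈ 17.8%, i.e. 17.8 centimorgans.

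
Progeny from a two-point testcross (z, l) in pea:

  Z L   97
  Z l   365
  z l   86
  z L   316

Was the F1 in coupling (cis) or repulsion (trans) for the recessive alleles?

The two most frequent classes are Z l (365) and z L (316); these are the parental (non-recombinant) types.
So the F1 carried Z l on one chromosome and z L on the other — the recessive alleles are on opposite chromosomes (trans / repulsion).

trans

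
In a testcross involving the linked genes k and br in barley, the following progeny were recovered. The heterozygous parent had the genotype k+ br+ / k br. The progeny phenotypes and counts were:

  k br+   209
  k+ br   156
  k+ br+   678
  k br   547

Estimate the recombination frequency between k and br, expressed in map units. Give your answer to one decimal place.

The recombinant classes are k+ br and k br+: 156 + 209 = 365.
Recombination frequency = 365/1590 = 0.2296 ≈ 23.0%, i.e. 23.0 map units.

23.0 map units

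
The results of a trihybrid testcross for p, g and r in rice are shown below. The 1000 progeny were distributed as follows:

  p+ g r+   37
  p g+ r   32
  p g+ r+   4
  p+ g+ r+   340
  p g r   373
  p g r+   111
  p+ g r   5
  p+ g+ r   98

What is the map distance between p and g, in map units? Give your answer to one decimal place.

7.8 map units

The two most frequent reciprocal classes, p+ g+ r+ and p g r, are the parental types, so the F1 was p+ g+ r+ / p g r.
The two rarest classes, p g+ r+ and p+ g r, are the double crossovers. Comparing them with the parentals, only the p allele has switched, so p is the middle locus and the order is r – p – g.
Crossovers in the p–g interval produce the single-crossover classes p+ g r+ and p g+ r (37 + 32 = 69) plus the double crossovers (9).
RF(p–g) = (69 + 9) / 1000 = 78/1000 = 0.0780 → 7.8 map units.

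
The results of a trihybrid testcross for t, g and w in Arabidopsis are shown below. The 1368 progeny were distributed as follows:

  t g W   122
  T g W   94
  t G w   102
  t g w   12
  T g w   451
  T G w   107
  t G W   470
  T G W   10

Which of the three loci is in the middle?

The two most frequent reciprocal classes, T g w and t G W, are the parental types, so the F1 was T g w / t G W.
The two rarest classes, t g w and T G W, are the double crossovers. Comparing them with the parentals, only the t allele has switched, so t is the middle locus and the order is g – t – w.

t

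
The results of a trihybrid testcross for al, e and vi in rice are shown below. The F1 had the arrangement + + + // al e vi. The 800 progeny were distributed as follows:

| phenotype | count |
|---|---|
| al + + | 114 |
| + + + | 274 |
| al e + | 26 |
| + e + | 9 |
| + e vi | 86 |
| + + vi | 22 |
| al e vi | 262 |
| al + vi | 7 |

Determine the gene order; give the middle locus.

e

The two rarest classes, + e + and al + vi, are the double crossovers. Comparing them with the parentals, only the e allele has switched, so e is the middle locus and the order is vi – e – al.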